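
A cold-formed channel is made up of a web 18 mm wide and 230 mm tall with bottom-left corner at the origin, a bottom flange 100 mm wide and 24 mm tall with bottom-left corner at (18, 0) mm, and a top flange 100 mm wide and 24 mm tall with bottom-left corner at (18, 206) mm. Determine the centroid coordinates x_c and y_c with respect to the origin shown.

web: A = 18 × 230 = 4140.00, centroid at (9.00, 115.00).
bottom flange: A = 100 × 24 = 2400.00, centroid at (68.00, 12.00).
top flange: A = 100 × 24 = 2400.00, centroid at (68.00, 218.00).
ΣA = 8940.00 mm²
ΣAx_c = (4140.00)(9.00) + (2400.00)(68.00) + (2400.00)(68.00) = 363660.00 mm³
ΣAy_c = (4140.00)(115.00) + (2400.00)(12.00) + (2400.00)(218.00) = 1028100.00 mm³
x_c = 363660.00 / 8940.00 = 40.68 mm
y_c = 1028100.00 / 8940.00 = 115.00 mm

x_c = 40.68 mm, y_c = 115.00 mm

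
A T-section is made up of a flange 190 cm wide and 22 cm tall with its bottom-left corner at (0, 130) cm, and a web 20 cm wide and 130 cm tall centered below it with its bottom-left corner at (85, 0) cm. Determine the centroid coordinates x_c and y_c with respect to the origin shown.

web: A = 20 × 130 = 2600.00, centroid at (95.00, 65.00).
flange: A = 190 × 22 = 4180.00, centroid at (95.00, 141.00).
ΣA = 6780.00 cm²
ΣAx_c = (2600.00)(95.00) + (4180.00)(95.00) = 644100.00 cm³
ΣAy_c = (2600.00)(65.00) + (4180.00)(141.00) = 758380.00 cm³
x_c = 644100.00 / 6780.00 = 95.00 cm
y_c = 758380.00 / 6780.00 = 111.86 cm

x_c = 95.00 cm, y_c = 111.86 cm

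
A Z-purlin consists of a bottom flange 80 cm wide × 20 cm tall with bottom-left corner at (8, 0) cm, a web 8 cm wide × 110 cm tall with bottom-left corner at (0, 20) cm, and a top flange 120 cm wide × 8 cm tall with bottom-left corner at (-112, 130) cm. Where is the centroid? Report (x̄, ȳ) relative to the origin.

bottom flange: A = 80 × 20 = 1600.00, centroid at (48.00, 10.00).
web: A = 8 × 110 = 880.00, centroid at (4.00, 75.00).
top flange: A = 120 × 8 = 960.00, centroid at (-52.00, 134.00).
ΣA = 3440.00 cm², ΣAx̄ = 30400.00 cm³, ΣAȳ = 210640.00 cm³.
x̄ = 30400.00/3440.00 = 8.84 cm; ȳ = 210640.00/3440.00 = 61.23 cm.

x̄ = 8.84 cm, ȳ = 61.23 cm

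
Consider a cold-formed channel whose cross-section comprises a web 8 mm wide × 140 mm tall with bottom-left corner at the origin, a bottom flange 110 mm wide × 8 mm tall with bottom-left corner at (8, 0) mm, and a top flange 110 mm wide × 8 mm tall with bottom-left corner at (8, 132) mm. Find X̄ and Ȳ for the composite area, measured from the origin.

web: A = 8 × 140 = 1120.00, centroid at (4.00, 70.00).
bottom flange: A = 110 × 8 = 880.00, centroid at (63.00, 4.00).
top flange: A = 110 × 8 = 880.00, centroid at (63.00, 136.00).
ΣA = 2880.00 mm², ΣAX̄ = 115360.00 mm³, ΣAȲ = 201600.00 mm³.
X̄ = 115360.00/2880.00 = 40.06 mm; Ȳ = 201600.00/2880.00 = 70.00 mm.

X̄ = 40.06 mm, Ȳ = 70.00 mm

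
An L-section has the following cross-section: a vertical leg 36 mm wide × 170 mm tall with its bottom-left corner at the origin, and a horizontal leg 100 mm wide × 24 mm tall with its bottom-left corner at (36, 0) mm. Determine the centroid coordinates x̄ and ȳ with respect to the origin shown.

x̄ = 37.15 mm, ȳ = 64.44 mm

vertical leg: A = 36 × 170 = 6120.00, centroid at (18.00, 85.00).
horizontal leg: A = 100 × 24 = 2400.00, centroid at (86.00, 12.00).
ΣA = 8520.00 mm²
ΣAx̄ = (6120.00)(18.00) + (2400.00)(86.00) = 316560.00 mm³
ΣAȳ = (6120.00)(85.00) + (2400.00)(12.00) = 549000.00 mm³
x̄ = 316560.00 / 8520.00 = 37.15 mm
ȳ = 549000.00 / 8520.00 = 64.44 mm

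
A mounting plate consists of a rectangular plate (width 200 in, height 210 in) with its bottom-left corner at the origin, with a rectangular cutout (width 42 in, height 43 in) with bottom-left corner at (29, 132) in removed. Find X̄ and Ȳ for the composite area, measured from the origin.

X̄ = 102.25 in, Ȳ = 102.82 in

plate: A = 200 × 210 = 42000.00, centroid at (100.00, 105.00).
hole: A = −(42 × 43) = -1806.00, centroid at (50.00, 153.50).
ΣA = 40194.00 in²
ΣAX̄ = (42000.00)(100.00) + (-1806.00)(50.00) = 4109700.00 in³
ΣAȲ = (42000.00)(105.00) + (-1806.00)(153.50) = 4132779.00 in³
X̄ = 4109700.00 / 40194.00 = 102.25 in
Ȳ = 4132779.00 / 40194.00 = 102.82 in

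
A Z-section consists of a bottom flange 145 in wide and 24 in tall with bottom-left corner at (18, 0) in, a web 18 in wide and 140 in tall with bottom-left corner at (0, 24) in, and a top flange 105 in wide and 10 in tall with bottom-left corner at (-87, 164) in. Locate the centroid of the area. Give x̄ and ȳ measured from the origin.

x̄ = 42.75 in, ȳ = 64.69 in

Part | A | x̄ᵢ | ȳᵢ | A·x̄ᵢ | A·ȳᵢ
bottom flange | 3480.00 | 90.50 | 12.00 | 314940.00 | 41760.00
web | 2520.00 | 9.00 | 94.00 | 22680.00 | 236880.00
top flange | 1050.00 | -34.50 | 169.00 | -36225.00 | 177450.00
Σ | 7050.00 |  |  | 301395.00 | 456090.00
x̄ = 301395.00 / 7050.00 = 42.75 in
ȳ = 456090.00 / 7050.00 = 64.69 in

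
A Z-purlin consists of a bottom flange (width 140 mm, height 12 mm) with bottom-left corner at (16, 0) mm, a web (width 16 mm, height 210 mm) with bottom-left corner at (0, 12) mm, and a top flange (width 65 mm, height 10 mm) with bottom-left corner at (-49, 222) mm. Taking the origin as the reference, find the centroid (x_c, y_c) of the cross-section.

x_c = 28.23 mm, y_c = 96.79 mm

Part | A | x̄ᵢ | ȳᵢ | A·x̄ᵢ | A·ȳᵢ
bottom flange | 1680.00 | 86.00 | 6.00 | 144480.00 | 10080.00
web | 3360.00 | 8.00 | 117.00 | 26880.00 | 393120.00
top flange | 650.00 | -16.50 | 227.00 | -10725.00 | 147550.00
Σ | 5690.00 |  |  | 160635.00 | 550750.00
x_c = 160635.00 / 5690.00 = 28.23 mm
y_c = 550750.00 / 5690.00 = 96.79 mm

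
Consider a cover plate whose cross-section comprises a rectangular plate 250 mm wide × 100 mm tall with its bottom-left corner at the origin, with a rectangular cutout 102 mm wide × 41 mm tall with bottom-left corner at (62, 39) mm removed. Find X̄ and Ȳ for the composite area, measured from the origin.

X̄ = 127.41 mm, Ȳ = 48.09 mm

Part | A | x̄ᵢ | ȳᵢ | A·x̄ᵢ | A·ȳᵢ
plate | 25000.00 | 125.00 | 50.00 | 3125000.00 | 1250000.00
hole | -4182.00 | 113.00 | 59.50 | -472566.00 | -248829.00
Σ | 20818.00 |  |  | 2652434.00 | 1001171.00
X̄ = 2652434.00 / 20818.00 = 127.41 mm
Ȳ = 1001171.00 / 20818.00 = 48.09 mm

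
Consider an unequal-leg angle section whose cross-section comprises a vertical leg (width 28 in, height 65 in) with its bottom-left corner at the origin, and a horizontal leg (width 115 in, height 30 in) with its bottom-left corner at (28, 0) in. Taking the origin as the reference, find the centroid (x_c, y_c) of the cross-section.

Part | A | x̄ᵢ | ȳᵢ | A·x̄ᵢ | A·ȳᵢ
vertical leg | 1820.00 | 14.00 | 32.50 | 25480.00 | 59150.00
horizontal leg | 3450.00 | 85.50 | 15.00 | 294975.00 | 51750.00
Σ | 5270.00 |  |  | 320455.00 | 110900.00
x_c = 320455.00 / 5270.00 = 60.81 in
y_c = 110900.00 / 5270.00 = 21.04 in

x_c = 60.81 in, y_c = 21.04 in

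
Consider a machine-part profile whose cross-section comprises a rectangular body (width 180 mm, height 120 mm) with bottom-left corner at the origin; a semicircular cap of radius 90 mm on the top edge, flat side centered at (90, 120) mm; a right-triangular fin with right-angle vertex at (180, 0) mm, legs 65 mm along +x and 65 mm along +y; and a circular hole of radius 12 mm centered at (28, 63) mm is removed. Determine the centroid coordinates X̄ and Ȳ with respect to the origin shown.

Part | A | x̄ᵢ | ȳᵢ | A·x̄ᵢ | A·ȳᵢ
rectangular body | 21600.00 | 90.00 | 60.00 | 1944000.00 | 1296000.00
semicircular top | 12723.45 | 90.00 | 158.20 | 1145110.52 | 2012814.03
triangular fin | 2112.50 | 201.67 | 21.67 | 426020.83 | 45770.83
hole | -452.39 | 28.00 | 63.00 | -12666.90 | -28500.53
Σ | 35983.56 |  |  | 3502464.45 | 3326084.33
X̄ = 3502464.45 / 35983.56 = 97.34 mm
Ȳ = 3326084.33 / 35983.56 = 92.43 mm

X̄ = 97.34 mm, Ȳ = 92.43 mm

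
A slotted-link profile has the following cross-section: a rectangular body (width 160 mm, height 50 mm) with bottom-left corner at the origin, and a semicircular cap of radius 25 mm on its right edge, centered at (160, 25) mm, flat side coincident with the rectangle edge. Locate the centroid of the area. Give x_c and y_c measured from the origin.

Part | A | x̄ᵢ | ȳᵢ | A·x̄ᵢ | A·ȳᵢ
rectangular body | 8000.00 | 80.00 | 25.00 | 640000.00 | 200000.00
semicircular end | 981.75 | 170.61 | 25.00 | 167496.30 | 24543.69
Σ | 8981.75 |  |  | 807496.30 | 224543.69
x_c = 807496.30 / 8981.75 = 89.90 mm
y_c = 224543.69 / 8981.75 = 25.00 mm

x_c = 89.90 mm, y_c = 25.00 mm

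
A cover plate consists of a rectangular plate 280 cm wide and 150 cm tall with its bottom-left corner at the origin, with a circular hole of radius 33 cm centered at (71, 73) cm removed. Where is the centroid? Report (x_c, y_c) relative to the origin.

x_c = 146.12 cm, y_c = 75.18 cm

Part | A | x̄ᵢ | ȳᵢ | A·x̄ᵢ | A·ȳᵢ
plate | 42000.00 | 140.00 | 75.00 | 5880000.00 | 3150000.00
hole | -3421.19 | 71.00 | 73.00 | -242904.80 | -249747.19
Σ | 38578.81 |  |  | 5637095.20 | 2900252.81
x_c = 5637095.20 / 38578.81 = 146.12 cm
y_c = 2900252.81 / 38578.81 = 75.18 cm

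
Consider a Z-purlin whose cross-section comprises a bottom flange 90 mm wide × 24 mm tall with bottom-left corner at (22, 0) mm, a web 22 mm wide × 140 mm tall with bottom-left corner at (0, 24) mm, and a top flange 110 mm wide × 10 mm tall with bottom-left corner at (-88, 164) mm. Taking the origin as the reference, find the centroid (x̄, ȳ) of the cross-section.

bottom flange: A = 90 × 24 = 2160.00, centroid at (67.00, 12.00).
web: A = 22 × 140 = 3080.00, centroid at (11.00, 94.00).
top flange: A = 110 × 10 = 1100.00, centroid at (-33.00, 169.00).
ΣA = 6340.00 mm²
ΣAx̄ = (2160.00)(67.00) + (3080.00)(11.00) + (1100.00)(-33.00) = 142300.00 mm³
ΣAȳ = (2160.00)(12.00) + (3080.00)(94.00) + (1100.00)(169.00) = 501340.00 mm³
x̄ = 142300.00 / 6340.00 = 22.44 mm
ȳ = 501340.00 / 6340.00 = 79.08 mm

x̄ = 22.44 mm, ȳ = 79.08 mm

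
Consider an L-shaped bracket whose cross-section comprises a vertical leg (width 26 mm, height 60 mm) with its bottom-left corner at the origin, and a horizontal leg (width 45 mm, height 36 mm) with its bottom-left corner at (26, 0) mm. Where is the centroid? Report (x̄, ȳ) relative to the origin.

x̄ = 31.08 mm, ȳ = 23.89 mm

vertical leg: A = 26 × 60 = 1560.00, centroid at (13.00, 30.00).
horizontal leg: A = 45 × 36 = 1620.00, centroid at (48.50, 18.00).
ΣA = 3180.00 mm²
ΣAx̄ = (1560.00)(13.00) + (1620.00)(48.50) = 98850.00 mm³
ΣAȳ = (1560.00)(30.00) + (1620.00)(18.00) = 75960.00 mm³
x̄ = 98850.00 / 3180.00 = 31.08 mm
ȳ = 75960.00 / 3180.00 = 23.89 mm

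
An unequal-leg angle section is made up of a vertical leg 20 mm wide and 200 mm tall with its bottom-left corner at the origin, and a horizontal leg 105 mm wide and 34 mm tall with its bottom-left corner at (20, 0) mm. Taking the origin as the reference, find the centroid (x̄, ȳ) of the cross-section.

x̄ = 39.47 mm, ȳ = 60.86 mm

Part | A | x̄ᵢ | ȳᵢ | A·x̄ᵢ | A·ȳᵢ
vertical leg | 4000.00 | 10.00 | 100.00 | 40000.00 | 400000.00
horizontal leg | 3570.00 | 72.50 | 17.00 | 258825.00 | 60690.00
Σ | 7570.00 |  |  | 298825.00 | 460690.00
x̄ = 298825.00 / 7570.00 = 39.47 mm
ȳ = 460690.00 / 7570.00 = 60.86 mm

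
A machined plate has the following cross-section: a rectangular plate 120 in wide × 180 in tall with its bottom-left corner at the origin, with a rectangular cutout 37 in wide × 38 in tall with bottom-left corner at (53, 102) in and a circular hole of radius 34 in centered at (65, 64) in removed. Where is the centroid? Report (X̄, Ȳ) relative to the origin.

plate: A = 120 × 180 = 21600.00, centroid at (60.00, 90.00).
hole 1: A = −(37 × 38) = -1406.00, centroid at (71.50, 121.00).
hole 2: A = −π·34² = -3631.68, centroid at (65.00, 64.00).
ΣA = 16562.32 in², ΣAX̄ = 959411.73 in³, ΣAȲ = 1541446.41 in³.
X̄ = 959411.73/16562.32 = 57.93 in; Ȳ = 1541446.41/16562.32 = 93.07 in.

X̄ = 57.93 in, Ȳ = 93.07 in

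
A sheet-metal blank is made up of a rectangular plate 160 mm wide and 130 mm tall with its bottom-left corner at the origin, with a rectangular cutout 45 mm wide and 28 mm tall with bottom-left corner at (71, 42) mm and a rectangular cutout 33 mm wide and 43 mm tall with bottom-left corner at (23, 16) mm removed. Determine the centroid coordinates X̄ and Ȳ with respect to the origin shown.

X̄ = 82.23 mm, Ȳ = 67.78 mm

Part | A | x̄ᵢ | ȳᵢ | A·x̄ᵢ | A·ȳᵢ
plate | 20800.00 | 80.00 | 65.00 | 1664000.00 | 1352000.00
hole 1 | -1260.00 | 93.50 | 56.00 | -117810.00 | -70560.00
hole 2 | -1419.00 | 39.50 | 37.50 | -56050.50 | -53212.50
Σ | 18121.00 |  |  | 1490139.50 | 1228227.50
X̄ = 1490139.50 / 18121.00 = 82.23 mm
Ȳ = 1228227.50 / 18121.00 = 67.78 mm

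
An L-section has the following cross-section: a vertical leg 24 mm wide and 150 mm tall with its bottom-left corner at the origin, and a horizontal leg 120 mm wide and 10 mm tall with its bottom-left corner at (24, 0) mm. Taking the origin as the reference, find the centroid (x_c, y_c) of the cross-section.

vertical leg: A = 24 × 150 = 3600.00, centroid at (12.00, 75.00).
horizontal leg: A = 120 × 10 = 1200.00, centroid at (84.00, 5.00).
ΣA = 4800.00 mm², ΣAx_c = 144000.00 mm³, ΣAy_c = 276000.00 mm³.
x_c = 144000.00/4800.00 = 30.00 mm; y_c = 276000.00/4800.00 = 57.50 mm.

x_c = 30.00 mm, y_c = 57.50 mm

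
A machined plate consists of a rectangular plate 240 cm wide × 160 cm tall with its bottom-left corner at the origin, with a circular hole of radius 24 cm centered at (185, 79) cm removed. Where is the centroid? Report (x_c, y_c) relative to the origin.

plate: A = 240 × 160 = 38400.00, centroid at (120.00, 80.00).
hole: A = −π·24² = -1809.56, centroid at (185.00, 79.00).
ΣA = 36590.44 cm²
ΣAx_c = (38400.00)(120.00) + (-1809.56)(185.00) = 4273231.89 cm³
ΣAy_c = (38400.00)(80.00) + (-1809.56)(79.00) = 2929044.97 cm³
x_c = 4273231.89 / 36590.44 = 116.79 cm
y_c = 2929044.97 / 36590.44 = 80.05 cm

x_c = 116.79 cm, y_c = 80.05 cm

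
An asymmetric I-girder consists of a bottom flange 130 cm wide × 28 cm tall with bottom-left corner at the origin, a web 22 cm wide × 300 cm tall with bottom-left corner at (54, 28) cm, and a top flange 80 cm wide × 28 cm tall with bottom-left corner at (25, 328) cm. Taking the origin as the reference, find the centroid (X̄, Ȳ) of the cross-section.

X̄ = 65.00 cm, Ȳ = 159.60 cm

bottom flange: A = 130 × 28 = 3640.00, centroid at (65.00, 14.00).
web: A = 22 × 300 = 6600.00, centroid at (65.00, 178.00).
top flange: A = 80 × 28 = 2240.00, centroid at (65.00, 342.00).
ΣA = 12480.00 cm²
ΣAX̄ = (3640.00)(65.00) + (6600.00)(65.00) + (2240.00)(65.00) = 811200.00 cm³
ΣAȲ = (3640.00)(14.00) + (6600.00)(178.00) + (2240.00)(342.00) = 1991840.00 cm³
X̄ = 811200.00 / 12480.00 = 65.00 cm
Ȳ = 1991840.00 / 12480.00 = 159.60 cm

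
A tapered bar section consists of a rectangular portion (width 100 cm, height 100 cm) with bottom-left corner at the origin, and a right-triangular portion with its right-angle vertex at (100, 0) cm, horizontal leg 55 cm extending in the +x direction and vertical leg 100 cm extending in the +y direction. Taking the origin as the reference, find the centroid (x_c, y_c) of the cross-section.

x_c = 64.74 cm, y_c = 46.41 cm

rectangular portion: A = 100 × 100 = 10000.00, centroid at (50.00, 50.00).
triangular portion: A = ½·55·100 = 2750.00, centroid at (118.33, 33.33).
ΣA = 12750.00 cm², ΣAx_c = 825416.67 cm³, ΣAy_c = 591666.67 cm³.
x_c = 825416.67/12750.00 = 64.74 cm; y_c = 591666.67/12750.00 = 46.41 cm.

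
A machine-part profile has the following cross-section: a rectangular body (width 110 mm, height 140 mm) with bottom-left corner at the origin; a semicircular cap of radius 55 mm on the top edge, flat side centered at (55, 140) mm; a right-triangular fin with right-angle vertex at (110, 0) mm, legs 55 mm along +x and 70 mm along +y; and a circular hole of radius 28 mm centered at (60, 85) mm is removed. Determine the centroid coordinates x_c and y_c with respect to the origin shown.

rectangular body: A = 110 × 140 = 15400.00, centroid at (55.00, 70.00).
semicircular top: A = ½π·55² = 4751.66, centroid at (55.00, 163.34).
triangular fin: A = ½·55·70 = 1925.00, centroid at (128.33, 23.33).
hole: A = −π·28² = -2463.01, centroid at (60.00, 85.00).
ΣA = 19613.65 mm², ΣAx_c = 1207602.39 mm³, ΣAy_c = 1689709.84 mm³.
x_c = 1207602.39/19613.65 = 61.57 mm; y_c = 1689709.84/19613.65 = 86.15 mm.

x_c = 61.57 mm, y_c = 86.15 mm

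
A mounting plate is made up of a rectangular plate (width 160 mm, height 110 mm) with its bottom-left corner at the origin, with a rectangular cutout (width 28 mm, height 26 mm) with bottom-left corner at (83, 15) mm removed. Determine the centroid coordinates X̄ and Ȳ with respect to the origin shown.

X̄ = 79.27 mm, Ȳ = 56.17 mm

plate: A = 160 × 110 = 17600.00, centroid at (80.00, 55.00).
hole: A = −(28 × 26) = -728.00, centroid at (97.00, 28.00).
ΣA = 16872.00 mm²
ΣAX̄ = (17600.00)(80.00) + (-728.00)(97.00) = 1337384.00 mm³
ΣAȲ = (17600.00)(55.00) + (-728.00)(28.00) = 947616.00 mm³
X̄ = 1337384.00 / 16872.00 = 79.27 mm
Ȳ = 947616.00 / 16872.00 = 56.17 mm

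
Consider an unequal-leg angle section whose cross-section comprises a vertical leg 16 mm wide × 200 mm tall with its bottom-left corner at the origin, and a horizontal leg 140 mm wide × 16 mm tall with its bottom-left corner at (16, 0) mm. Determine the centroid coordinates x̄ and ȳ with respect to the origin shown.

x̄ = 40.12 mm, ȳ = 62.12 mm

vertical leg: A = 16 × 200 = 3200.00, centroid at (8.00, 100.00).
horizontal leg: A = 140 × 16 = 2240.00, centroid at (86.00, 8.00).
ΣA = 5440.00 mm²
ΣAx̄ = (3200.00)(8.00) + (2240.00)(86.00) = 218240.00 mm³
ΣAȳ = (3200.00)(100.00) + (2240.00)(8.00) = 337920.00 mm³
x̄ = 218240.00 / 5440.00 = 40.12 mm
ȳ = 337920.00 / 5440.00 = 62.12 mm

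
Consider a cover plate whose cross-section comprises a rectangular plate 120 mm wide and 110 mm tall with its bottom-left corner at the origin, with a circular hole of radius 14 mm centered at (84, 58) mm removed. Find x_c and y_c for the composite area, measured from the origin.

plate: A = 120 × 110 = 13200.00, centroid at (60.00, 55.00).
hole: A = −π·14² = -615.75, centroid at (84.00, 58.00).
ΣA = 12584.25 mm²
ΣAx_c = (13200.00)(60.00) + (-615.75)(84.00) = 740276.82 mm³
ΣAy_c = (13200.00)(55.00) + (-615.75)(58.00) = 690286.37 mm³
x_c = 740276.82 / 12584.25 = 58.83 mm
y_c = 690286.37 / 12584.25 = 54.85 mm

x_c = 58.83 mm, y_c = 54.85 mm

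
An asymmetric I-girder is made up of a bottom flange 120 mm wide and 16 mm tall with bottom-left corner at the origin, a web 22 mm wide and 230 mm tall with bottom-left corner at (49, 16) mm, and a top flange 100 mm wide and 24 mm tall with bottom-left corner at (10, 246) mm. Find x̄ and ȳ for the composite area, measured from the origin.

bottom flange: A = 120 × 16 = 1920.00, centroid at (60.00, 8.00).
web: A = 22 × 230 = 5060.00, centroid at (60.00, 131.00).
top flange: A = 100 × 24 = 2400.00, centroid at (60.00, 258.00).
ΣA = 9380.00 mm², ΣAx̄ = 562800.00 mm³, ΣAȳ = 1297420.00 mm³.
x̄ = 562800.00/9380.00 = 60.00 mm; ȳ = 1297420.00/9380.00 = 138.32 mm.

x̄ = 60.00 mm, ȳ = 138.32 mm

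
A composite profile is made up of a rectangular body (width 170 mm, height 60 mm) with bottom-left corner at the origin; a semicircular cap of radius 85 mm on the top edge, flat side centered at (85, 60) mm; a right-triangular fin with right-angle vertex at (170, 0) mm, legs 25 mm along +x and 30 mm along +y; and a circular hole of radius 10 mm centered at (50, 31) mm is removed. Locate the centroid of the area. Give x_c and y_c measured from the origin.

rectangular body: A = 170 × 60 = 10200.00, centroid at (85.00, 30.00).
semicircular top: A = ½π·85² = 11349.00, centroid at (85.00, 96.08).
triangular fin: A = ½·25·30 = 375.00, centroid at (178.33, 10.00).
hole: A = −π·10² = -314.16, centroid at (50.00, 31.00).
ΣA = 21609.84 mm²
ΣAx_c = (10200.00)(85.00) + (11349.00)(85.00) + (375.00)(178.33) + (-314.16)(50.00) = 1882832.33 mm³
ΣAy_c = (10200.00)(30.00) + (11349.00)(96.08) + (375.00)(10.00) + (-314.16)(31.00) = 1390367.94 mm³
x_c = 1882832.33 / 21609.84 = 87.13 mm
y_c = 1390367.94 / 21609.84 = 64.34 mm

x_c = 87.13 mm, y_c = 64.34 mm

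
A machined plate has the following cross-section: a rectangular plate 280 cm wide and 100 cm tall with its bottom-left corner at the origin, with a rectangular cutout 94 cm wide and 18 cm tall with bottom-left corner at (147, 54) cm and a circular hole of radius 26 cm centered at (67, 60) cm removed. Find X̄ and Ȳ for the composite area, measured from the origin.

X̄ = 142.63 cm, Ȳ = 48.21 cm

Part | A | x̄ᵢ | ȳᵢ | A·x̄ᵢ | A·ȳᵢ
plate | 28000.00 | 140.00 | 50.00 | 3920000.00 | 1400000.00
hole 1 | -1692.00 | 194.00 | 63.00 | -328248.00 | -106596.00
hole 2 | -2123.72 | 67.00 | 60.00 | -142289.01 | -127423.00
Σ | 24184.28 |  |  | 3449462.99 | 1165981.00
X̄ = 3449462.99 / 24184.28 = 142.63 cm
Ȳ = 1165981.00 / 24184.28 = 48.21 cm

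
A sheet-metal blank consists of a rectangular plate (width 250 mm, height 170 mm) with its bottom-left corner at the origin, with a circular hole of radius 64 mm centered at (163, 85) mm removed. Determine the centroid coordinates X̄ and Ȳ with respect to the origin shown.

Part | A | x̄ᵢ | ȳᵢ | A·x̄ᵢ | A·ȳᵢ
plate | 42500.00 | 125.00 | 85.00 | 5312500.00 | 3612500.00
hole | -12867.96 | 163.00 | 85.00 | -2097478.05 | -1093776.90
Σ | 29632.04 |  |  | 3215021.95 | 2518723.10
X̄ = 3215021.95 / 29632.04 = 108.50 mm
Ȳ = 2518723.10 / 29632.04 = 85.00 mm

X̄ = 108.50 mm, Ȳ = 85.00 mm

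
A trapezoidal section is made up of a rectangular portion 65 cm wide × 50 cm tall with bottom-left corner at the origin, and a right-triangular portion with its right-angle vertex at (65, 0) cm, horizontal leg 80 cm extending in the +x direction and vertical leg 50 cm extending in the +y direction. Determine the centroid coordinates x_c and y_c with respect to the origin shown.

rectangular portion: A = 65 × 50 = 3250.00, centroid at (32.50, 25.00).
triangular portion: A = ½·80·50 = 2000.00, centroid at (91.67, 16.67).
ΣA = 5250.00 cm²
ΣAx_c = (3250.00)(32.50) + (2000.00)(91.67) = 288958.33 cm³
ΣAy_c = (3250.00)(25.00) + (2000.00)(16.67) = 114583.33 cm³
x_c = 288958.33 / 5250.00 = 55.04 cm
y_c = 114583.33 / 5250.00 = 21.83 cm

x_c = 55.04 cm, y_c = 21.83 cm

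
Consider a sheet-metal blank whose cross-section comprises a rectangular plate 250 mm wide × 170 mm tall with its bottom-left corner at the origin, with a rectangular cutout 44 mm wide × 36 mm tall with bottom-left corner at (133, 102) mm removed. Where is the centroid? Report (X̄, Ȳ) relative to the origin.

plate: A = 250 × 170 = 42500.00, centroid at (125.00, 85.00).
hole: A = −(44 × 36) = -1584.00, centroid at (155.00, 120.00).
ΣA = 40916.00 mm²
ΣAX̄ = (42500.00)(125.00) + (-1584.00)(155.00) = 5066980.00 mm³
ΣAȲ = (42500.00)(85.00) + (-1584.00)(120.00) = 3422420.00 mm³
X̄ = 5066980.00 / 40916.00 = 123.84 mm
Ȳ = 3422420.00 / 40916.00 = 83.65 mm

X̄ = 123.84 mm, Ȳ = 83.65 mm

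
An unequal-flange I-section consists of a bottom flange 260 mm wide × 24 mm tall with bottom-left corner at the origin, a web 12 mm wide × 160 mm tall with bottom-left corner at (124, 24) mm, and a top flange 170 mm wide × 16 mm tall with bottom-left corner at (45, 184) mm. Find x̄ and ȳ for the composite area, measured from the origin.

x̄ = 130.00 mm, ȳ = 73.24 mm

bottom flange: A = 260 × 24 = 6240.00, centroid at (130.00, 12.00).
web: A = 12 × 160 = 1920.00, centroid at (130.00, 104.00).
top flange: A = 170 × 16 = 2720.00, centroid at (130.00, 192.00).
ΣA = 10880.00 mm²
ΣAx̄ = (6240.00)(130.00) + (1920.00)(130.00) + (2720.00)(130.00) = 1414400.00 mm³
ΣAȳ = (6240.00)(12.00) + (1920.00)(104.00) + (2720.00)(192.00) = 796800.00 mm³
x̄ = 1414400.00 / 10880.00 = 130.00 mm
ȳ = 796800.00 / 10880.00 = 73.24 mm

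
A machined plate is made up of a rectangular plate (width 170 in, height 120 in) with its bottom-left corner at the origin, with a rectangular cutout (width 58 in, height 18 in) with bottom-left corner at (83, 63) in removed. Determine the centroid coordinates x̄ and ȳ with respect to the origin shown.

x̄ = 83.54 in, ȳ = 59.35 in

plate: A = 170 × 120 = 20400.00, centroid at (85.00, 60.00).
hole: A = −(58 × 18) = -1044.00, centroid at (112.00, 72.00).
ΣA = 19356.00 in²
ΣAx̄ = (20400.00)(85.00) + (-1044.00)(112.00) = 1617072.00 in³
ΣAȳ = (20400.00)(60.00) + (-1044.00)(72.00) = 1148832.00 in³
x̄ = 1617072.00 / 19356.00 = 83.54 in
ȳ = 1148832.00 / 19356.00 = 59.35 in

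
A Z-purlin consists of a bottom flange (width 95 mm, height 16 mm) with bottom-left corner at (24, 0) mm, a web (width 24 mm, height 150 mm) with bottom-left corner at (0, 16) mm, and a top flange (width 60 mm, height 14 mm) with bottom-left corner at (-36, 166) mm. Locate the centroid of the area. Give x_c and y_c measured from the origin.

x_c = 24.64 mm, y_c = 81.39 mm

Part | A | x̄ᵢ | ȳᵢ | A·x̄ᵢ | A·ȳᵢ
bottom flange | 1520.00 | 71.50 | 8.00 | 108680.00 | 12160.00
web | 3600.00 | 12.00 | 91.00 | 43200.00 | 327600.00
top flange | 840.00 | -6.00 | 173.00 | -5040.00 | 145320.00
Σ | 5960.00 |  |  | 146840.00 | 485080.00
x_c = 146840.00 / 5960.00 = 24.64 mm
y_c = 485080.00 / 5960.00 = 81.39 mm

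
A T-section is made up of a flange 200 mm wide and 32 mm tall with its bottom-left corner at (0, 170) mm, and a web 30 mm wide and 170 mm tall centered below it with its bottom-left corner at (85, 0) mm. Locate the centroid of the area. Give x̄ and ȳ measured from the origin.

web: A = 30 × 170 = 5100.00, centroid at (100.00, 85.00).
flange: A = 200 × 32 = 6400.00, centroid at (100.00, 186.00).
ΣA = 11500.00 mm²
ΣAx̄ = (5100.00)(100.00) + (6400.00)(100.00) = 1150000.00 mm³
ΣAȳ = (5100.00)(85.00) + (6400.00)(186.00) = 1623900.00 mm³
x̄ = 1150000.00 / 11500.00 = 100.00 mm
ȳ = 1623900.00 / 11500.00 = 141.21 mm

x̄ = 100.00 mm, ȳ = 141.21 mm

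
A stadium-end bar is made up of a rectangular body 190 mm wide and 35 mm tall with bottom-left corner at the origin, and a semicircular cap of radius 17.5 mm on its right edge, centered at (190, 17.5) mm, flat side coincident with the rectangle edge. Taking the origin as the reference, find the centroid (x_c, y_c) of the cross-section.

Part | A | x̄ᵢ | ȳᵢ | A·x̄ᵢ | A·ȳᵢ
rectangular body | 6650.00 | 95.00 | 17.50 | 631750.00 | 116375.00
semicircular end | 481.06 | 197.43 | 17.50 | 94973.63 | 8418.49
Σ | 7131.06 |  |  | 726723.63 | 124793.49
x_c = 726723.63 / 7131.06 = 101.91 mm
y_c = 124793.49 / 7131.06 = 17.50 mm

x_c = 101.91 mm, y_c = 17.50 mm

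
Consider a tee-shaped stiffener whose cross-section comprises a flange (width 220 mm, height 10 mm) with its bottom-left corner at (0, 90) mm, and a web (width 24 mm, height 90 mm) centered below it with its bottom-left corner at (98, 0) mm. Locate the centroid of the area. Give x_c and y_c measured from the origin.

web: A = 24 × 90 = 2160.00, centroid at (110.00, 45.00).
flange: A = 220 × 10 = 2200.00, centroid at (110.00, 95.00).
ΣA = 4360.00 mm², ΣAx_c = 479600.00 mm³, ΣAy_c = 306200.00 mm³.
x_c = 479600.00/4360.00 = 110.00 mm; y_c = 306200.00/4360.00 = 70.23 mm.

x_c = 110.00 mm, y_c = 70.23 mm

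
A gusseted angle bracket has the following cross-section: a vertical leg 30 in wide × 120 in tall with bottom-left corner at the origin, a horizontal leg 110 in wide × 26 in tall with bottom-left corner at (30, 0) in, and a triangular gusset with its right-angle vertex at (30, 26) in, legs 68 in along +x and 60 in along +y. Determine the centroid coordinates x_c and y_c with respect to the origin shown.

vertical leg: A = 30 × 120 = 3600.00, centroid at (15.00, 60.00).
horizontal leg: A = 110 × 26 = 2860.00, centroid at (85.00, 13.00).
gusset: A = ½·68·60 = 2040.00, centroid at (52.67, 46.00).
ΣA = 8500.00 in², ΣAx_c = 404540.00 in³, ΣAy_c = 347020.00 in³.
x_c = 404540.00/8500.00 = 47.59 in; y_c = 347020.00/8500.00 = 40.83 in.

x_c = 47.59 in, y_c = 40.83 in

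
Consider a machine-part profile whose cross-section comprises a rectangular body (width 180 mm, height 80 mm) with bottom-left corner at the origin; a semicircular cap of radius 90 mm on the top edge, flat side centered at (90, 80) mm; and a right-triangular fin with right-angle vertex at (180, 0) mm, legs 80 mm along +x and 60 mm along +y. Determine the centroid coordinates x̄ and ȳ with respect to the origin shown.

rectangular body: A = 180 × 80 = 14400.00, centroid at (90.00, 40.00).
semicircular top: A = ½π·90² = 12723.45, centroid at (90.00, 118.20).
triangular fin: A = ½·80·60 = 2400.00, centroid at (206.67, 20.00).
ΣA = 29523.45 mm², ΣAx̄ = 2937110.52 mm³, ΣAȳ = 2127876.02 mm³.
x̄ = 2937110.52/29523.45 = 99.48 mm; ȳ = 2127876.02/29523.45 = 72.07 mm.

x̄ = 99.48 mm, ȳ = 72.07 mm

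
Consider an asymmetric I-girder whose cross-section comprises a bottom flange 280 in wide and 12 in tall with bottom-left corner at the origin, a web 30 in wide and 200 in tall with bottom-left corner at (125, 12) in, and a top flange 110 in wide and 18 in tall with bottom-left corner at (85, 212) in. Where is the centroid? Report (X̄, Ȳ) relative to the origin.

bottom flange: A = 280 × 12 = 3360.00, centroid at (140.00, 6.00).
web: A = 30 × 200 = 6000.00, centroid at (140.00, 112.00).
top flange: A = 110 × 18 = 1980.00, centroid at (140.00, 221.00).
ΣA = 11340.00 in²
ΣAX̄ = (3360.00)(140.00) + (6000.00)(140.00) + (1980.00)(140.00) = 1587600.00 in³
ΣAȲ = (3360.00)(6.00) + (6000.00)(112.00) + (1980.00)(221.00) = 1129740.00 in³
X̄ = 1587600.00 / 11340.00 = 140.00 in
Ȳ = 1129740.00 / 11340.00 = 99.62 in

X̄ = 140.00 in, Ȳ = 99.62 in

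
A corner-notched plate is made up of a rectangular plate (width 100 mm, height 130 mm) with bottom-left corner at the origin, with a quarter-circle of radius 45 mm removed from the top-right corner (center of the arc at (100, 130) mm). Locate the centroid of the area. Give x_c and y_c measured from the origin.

x_c = 45.69 mm, y_c = 58.60 mm

plate: A = 100 × 130 = 13000.00, centroid at (50.00, 65.00).
removed quarter-circle: A = −¼π·45² = -1590.43, centroid at (80.90, 110.90).
ΣA = 11409.57 mm²
ΣAx_c = (13000.00)(50.00) + (-1590.43)(80.90) = 521331.87 mm³
ΣAy_c = (13000.00)(65.00) + (-1590.43)(110.90) = 668618.93 mm³
x_c = 521331.87 / 11409.57 = 45.69 mm
y_c = 668618.93 / 11409.57 = 58.60 mm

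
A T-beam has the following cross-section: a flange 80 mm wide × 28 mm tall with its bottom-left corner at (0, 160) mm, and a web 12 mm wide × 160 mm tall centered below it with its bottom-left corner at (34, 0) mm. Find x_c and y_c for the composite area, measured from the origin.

web: A = 12 × 160 = 1920.00, centroid at (40.00, 80.00).
flange: A = 80 × 28 = 2240.00, centroid at (40.00, 174.00).
ΣA = 4160.00 mm², ΣAx_c = 166400.00 mm³, ΣAy_c = 543360.00 mm³.
x_c = 166400.00/4160.00 = 40.00 mm; y_c = 543360.00/4160.00 = 130.62 mm.

x_c = 40.00 mm, y_c = 130.62 mm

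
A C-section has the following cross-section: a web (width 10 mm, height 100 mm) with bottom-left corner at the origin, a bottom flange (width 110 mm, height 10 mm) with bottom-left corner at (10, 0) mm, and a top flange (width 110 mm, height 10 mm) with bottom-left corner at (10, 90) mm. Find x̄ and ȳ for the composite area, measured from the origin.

x̄ = 46.25 mm, ȳ = 50.00 mm

web: A = 10 × 100 = 1000.00, centroid at (5.00, 50.00).
bottom flange: A = 110 × 10 = 1100.00, centroid at (65.00, 5.00).
top flange: A = 110 × 10 = 1100.00, centroid at (65.00, 95.00).
ΣA = 3200.00 mm²
ΣAx̄ = (1000.00)(5.00) + (1100.00)(65.00) + (1100.00)(65.00) = 148000.00 mm³
ΣAȳ = (1000.00)(50.00) + (1100.00)(5.00) + (1100.00)(95.00) = 160000.00 mm³
x̄ = 148000.00 / 3200.00 = 46.25 mm
ȳ = 160000.00 / 3200.00 = 50.00 mm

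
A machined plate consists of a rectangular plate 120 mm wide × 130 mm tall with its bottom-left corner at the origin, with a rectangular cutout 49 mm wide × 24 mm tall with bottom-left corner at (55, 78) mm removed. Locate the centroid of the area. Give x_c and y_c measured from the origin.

Part | A | x̄ᵢ | ȳᵢ | A·x̄ᵢ | A·ȳᵢ
plate | 15600.00 | 60.00 | 65.00 | 936000.00 | 1014000.00
hole | -1176.00 | 79.50 | 90.00 | -93492.00 | -105840.00
Σ | 14424.00 |  |  | 842508.00 | 908160.00
x_c = 842508.00 / 14424.00 = 58.41 mm
y_c = 908160.00 / 14424.00 = 62.96 mm

x_c = 58.41 mm, y_c = 62.96 mm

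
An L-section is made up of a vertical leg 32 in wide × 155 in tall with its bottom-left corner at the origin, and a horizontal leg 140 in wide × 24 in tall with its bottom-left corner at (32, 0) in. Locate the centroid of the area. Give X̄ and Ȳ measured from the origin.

vertical leg: A = 32 × 155 = 4960.00, centroid at (16.00, 77.50).
horizontal leg: A = 140 × 24 = 3360.00, centroid at (102.00, 12.00).
ΣA = 8320.00 in², ΣAX̄ = 422080.00 in³, ΣAȲ = 424720.00 in³.
X̄ = 422080.00/8320.00 = 50.73 in; Ȳ = 424720.00/8320.00 = 51.05 in.

X̄ = 50.73 in, Ȳ = 51.05 in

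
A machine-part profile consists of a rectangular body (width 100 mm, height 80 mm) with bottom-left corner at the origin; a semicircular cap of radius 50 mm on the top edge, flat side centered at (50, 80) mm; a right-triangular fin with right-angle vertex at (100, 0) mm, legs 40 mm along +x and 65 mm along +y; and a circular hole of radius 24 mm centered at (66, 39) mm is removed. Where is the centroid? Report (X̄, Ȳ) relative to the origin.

X̄ = 54.68 mm, Ȳ = 59.13 mm

Part | A | x̄ᵢ | ȳᵢ | A·x̄ᵢ | A·ȳᵢ
rectangular body | 8000.00 | 50.00 | 40.00 | 400000.00 | 320000.00
semicircular top | 3926.99 | 50.00 | 101.22 | 196349.54 | 397492.60
triangular fin | 1300.00 | 113.33 | 21.67 | 147333.33 | 28166.67
hole | -1809.56 | 66.00 | 39.00 | -119430.79 | -70572.74
Σ | 11417.43 |  |  | 624252.09 | 675086.53
X̄ = 624252.09 / 11417.43 = 54.68 mm
Ȳ = 675086.53 / 11417.43 = 59.13 mm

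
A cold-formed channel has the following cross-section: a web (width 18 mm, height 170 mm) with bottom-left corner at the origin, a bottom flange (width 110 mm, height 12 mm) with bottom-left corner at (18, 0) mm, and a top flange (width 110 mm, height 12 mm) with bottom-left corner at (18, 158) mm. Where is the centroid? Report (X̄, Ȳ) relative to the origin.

Part | A | x̄ᵢ | ȳᵢ | A·x̄ᵢ | A·ȳᵢ
web | 3060.00 | 9.00 | 85.00 | 27540.00 | 260100.00
bottom flange | 1320.00 | 73.00 | 6.00 | 96360.00 | 7920.00
top flange | 1320.00 | 73.00 | 164.00 | 96360.00 | 216480.00
Σ | 5700.00 |  |  | 220260.00 | 484500.00
X̄ = 220260.00 / 5700.00 = 38.64 mm
Ȳ = 484500.00 / 5700.00 = 85.00 mm

X̄ = 38.64 mm, Ȳ = 85.00 mm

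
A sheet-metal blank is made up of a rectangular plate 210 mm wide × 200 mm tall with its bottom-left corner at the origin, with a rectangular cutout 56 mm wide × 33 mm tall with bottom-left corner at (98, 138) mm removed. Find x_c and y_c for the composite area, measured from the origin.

x_c = 104.03 mm, y_c = 97.49 mm

plate: A = 210 × 200 = 42000.00, centroid at (105.00, 100.00).
hole: A = −(56 × 33) = -1848.00, centroid at (126.00, 154.50).
ΣA = 40152.00 mm², ΣAx_c = 4177152.00 mm³, ΣAy_c = 3914484.00 mm³.
x_c = 4177152.00/40152.00 = 104.03 mm; y_c = 3914484.00/40152.00 = 97.49 mm.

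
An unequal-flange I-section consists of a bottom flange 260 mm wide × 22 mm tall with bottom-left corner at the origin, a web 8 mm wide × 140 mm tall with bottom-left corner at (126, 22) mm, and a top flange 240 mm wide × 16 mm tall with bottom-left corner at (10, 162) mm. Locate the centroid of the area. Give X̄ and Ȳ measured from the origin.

X̄ = 130.00 mm, Ȳ = 76.66 mm

Part | A | x̄ᵢ | ȳᵢ | A·x̄ᵢ | A·ȳᵢ
bottom flange | 5720.00 | 130.00 | 11.00 | 743600.00 | 62920.00
web | 1120.00 | 130.00 | 92.00 | 145600.00 | 103040.00
top flange | 3840.00 | 130.00 | 170.00 | 499200.00 | 652800.00
Σ | 10680.00 |  |  | 1388400.00 | 818760.00
X̄ = 1388400.00 / 10680.00 = 130.00 mm
Ȳ = 818760.00 / 10680.00 = 76.66 mm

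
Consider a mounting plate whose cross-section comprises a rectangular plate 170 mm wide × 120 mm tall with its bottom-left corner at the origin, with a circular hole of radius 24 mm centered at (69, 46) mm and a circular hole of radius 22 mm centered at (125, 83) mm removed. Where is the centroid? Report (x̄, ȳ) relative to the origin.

x̄ = 83.13 mm, ȳ = 59.44 mm

plate: A = 170 × 120 = 20400.00, centroid at (85.00, 60.00).
hole 1: A = −π·24² = -1809.56, centroid at (69.00, 46.00).
hole 2: A = −π·22² = -1520.53, centroid at (125.00, 83.00).
ΣA = 17069.91 mm²
ΣAx̄ = (20400.00)(85.00) + (-1809.56)(69.00) + (-1520.53)(125.00) = 1419074.19 mm³
ΣAȳ = (20400.00)(60.00) + (-1809.56)(46.00) + (-1520.53)(83.00) = 1014556.30 mm³
x̄ = 1419074.19 / 17069.91 = 83.13 mm
ȳ = 1014556.30 / 17069.91 = 59.44 mm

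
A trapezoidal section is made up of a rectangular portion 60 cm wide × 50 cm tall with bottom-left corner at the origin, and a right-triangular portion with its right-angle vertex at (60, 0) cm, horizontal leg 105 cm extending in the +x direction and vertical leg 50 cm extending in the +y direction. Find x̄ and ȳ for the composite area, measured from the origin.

rectangular portion: A = 60 × 50 = 3000.00, centroid at (30.00, 25.00).
triangular portion: A = ½·105·50 = 2625.00, centroid at (95.00, 16.67).
ΣA = 5625.00 cm²
ΣAx̄ = (3000.00)(30.00) + (2625.00)(95.00) = 339375.00 cm³
ΣAȳ = (3000.00)(25.00) + (2625.00)(16.67) = 118750.00 cm³
x̄ = 339375.00 / 5625.00 = 60.33 cm
ȳ = 118750.00 / 5625.00 = 21.11 cm

x̄ = 60.33 cm, ȳ = 21.11 cm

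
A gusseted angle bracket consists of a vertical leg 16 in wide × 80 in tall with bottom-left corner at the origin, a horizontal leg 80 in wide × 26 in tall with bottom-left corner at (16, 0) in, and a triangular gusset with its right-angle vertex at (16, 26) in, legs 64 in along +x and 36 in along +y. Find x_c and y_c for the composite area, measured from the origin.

vertical leg: A = 16 × 80 = 1280.00, centroid at (8.00, 40.00).
horizontal leg: A = 80 × 26 = 2080.00, centroid at (56.00, 13.00).
gusset: A = ½·64·36 = 1152.00, centroid at (37.33, 38.00).
ΣA = 4512.00 in², ΣAx_c = 169728.00 in³, ΣAy_c = 122016.00 in³.
x_c = 169728.00/4512.00 = 37.62 in; y_c = 122016.00/4512.00 = 27.04 in.

x_c = 37.62 in, y_c = 27.04 in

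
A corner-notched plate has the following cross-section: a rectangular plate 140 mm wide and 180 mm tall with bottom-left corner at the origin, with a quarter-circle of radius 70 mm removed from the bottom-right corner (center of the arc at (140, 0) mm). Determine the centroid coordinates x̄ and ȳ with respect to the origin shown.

x̄ = 62.74 mm, ȳ = 100.87 mm

Part | A | x̄ᵢ | ȳᵢ | A·x̄ᵢ | A·ȳᵢ
plate | 25200.00 | 70.00 | 90.00 | 1764000.00 | 2268000.00
removed quarter-circle | -3848.45 | 110.29 | 29.71 | -424449.81 | -114333.33
Σ | 21351.55 |  |  | 1339550.19 | 2153666.67
x̄ = 1339550.19 / 21351.55 = 62.74 mm
ȳ = 2153666.67 / 21351.55 = 100.87 mm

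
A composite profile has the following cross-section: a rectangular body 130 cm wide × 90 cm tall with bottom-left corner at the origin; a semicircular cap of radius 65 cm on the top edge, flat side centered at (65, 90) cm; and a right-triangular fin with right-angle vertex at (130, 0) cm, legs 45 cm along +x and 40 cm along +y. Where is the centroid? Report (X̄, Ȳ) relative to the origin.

X̄ = 68.74 cm, Ȳ = 68.56 cm

rectangular body: A = 130 × 90 = 11700.00, centroid at (65.00, 45.00).
semicircular top: A = ½π·65² = 6636.61, centroid at (65.00, 117.59).
triangular fin: A = ½·45·40 = 900.00, centroid at (145.00, 13.33).
ΣA = 19236.61 cm²
ΣAX̄ = (11700.00)(65.00) + (6636.61)(65.00) + (900.00)(145.00) = 1322379.94 cm³
ΣAȲ = (11700.00)(45.00) + (6636.61)(117.59) + (900.00)(13.33) = 1318878.64 cm³
X̄ = 1322379.94 / 19236.61 = 68.74 cm
Ȳ = 1318878.64 / 19236.61 = 68.56 cm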